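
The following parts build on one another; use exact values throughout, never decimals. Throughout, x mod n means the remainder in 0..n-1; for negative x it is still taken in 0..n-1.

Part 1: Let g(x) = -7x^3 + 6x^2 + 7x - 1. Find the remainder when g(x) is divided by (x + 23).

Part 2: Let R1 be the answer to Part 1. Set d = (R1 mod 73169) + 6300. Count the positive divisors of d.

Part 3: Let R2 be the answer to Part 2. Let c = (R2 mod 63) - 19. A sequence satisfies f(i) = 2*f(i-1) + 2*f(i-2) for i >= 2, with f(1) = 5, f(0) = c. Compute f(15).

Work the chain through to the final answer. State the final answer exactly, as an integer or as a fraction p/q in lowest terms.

22229888

Part 1: remainder = value at the root: -7*(-23)^3 + 6*(-23)^2 + 7*(-23)^1 - 1 = (85169) + (3174) + (-161) + (-1) = 88181; answer 88181
Part 2: R1 = 88181; d = 21312; 21312 = 2^6 * 3^2 * 37; number of divisors = (6+1) * (2+1) * (1+1) = 42; answer 42
Part 3: R2 = 42; c = 23; f(2) = 2*(5) + 2*(23) = 56; iterating: f(2)=56, f(3)=122, f(4)=356, f(5)=956, f(6)=2624, f(7)=7160, f(8)=19568, f(9)=53456, f(10)=146048, f(11)=399008, f(12)=1090112, f(13)=2978240, f(14)=8136704, f(15)=22229888; answer 22229888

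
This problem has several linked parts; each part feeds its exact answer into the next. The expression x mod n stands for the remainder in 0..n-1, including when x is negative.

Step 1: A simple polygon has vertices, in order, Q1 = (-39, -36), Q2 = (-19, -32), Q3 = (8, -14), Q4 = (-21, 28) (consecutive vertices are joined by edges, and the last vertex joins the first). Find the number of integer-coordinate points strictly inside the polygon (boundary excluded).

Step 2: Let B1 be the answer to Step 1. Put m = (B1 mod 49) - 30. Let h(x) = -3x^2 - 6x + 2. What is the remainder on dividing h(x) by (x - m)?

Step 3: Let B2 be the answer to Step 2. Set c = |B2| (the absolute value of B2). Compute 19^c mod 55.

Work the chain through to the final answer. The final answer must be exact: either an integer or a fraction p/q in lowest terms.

Step 1: cross terms: (-39*-32 - -19*-36)=564, (-19*-14 - 8*-32)=522, (8*28 - -21*-14)=-70, (-21*-36 - -39*28)=1848; twice the area = |2864| = 2864; area = 1432; boundary points = 4 + 9 + 1 + 2 = 16; strictly interior points = area - boundary/2 + 1 = 1425; answer 1425
Step 2: B1 = 1425; m = -26; remainder = value at the root: -3*(-26)^2 - 6*(-26)^1 + 2 = (-2028) + (156) + (2) = -1870; answer -1870
Step 3: B2 = -1870; c = 1870; squarings mod 55: 19^1=19, 19^2=31, 19^4=26, 19^8=16, 19^16=36, 19^32=31, 19^64=26, 19^128=16, 19^256=36, 19^512=31, 19^1024=26; 19^1870 = 19^2 * 19^4 * 19^8 * 19^64 * 19^256 * 19^512 * 19^1024 = 1 (mod 55); answer 1

1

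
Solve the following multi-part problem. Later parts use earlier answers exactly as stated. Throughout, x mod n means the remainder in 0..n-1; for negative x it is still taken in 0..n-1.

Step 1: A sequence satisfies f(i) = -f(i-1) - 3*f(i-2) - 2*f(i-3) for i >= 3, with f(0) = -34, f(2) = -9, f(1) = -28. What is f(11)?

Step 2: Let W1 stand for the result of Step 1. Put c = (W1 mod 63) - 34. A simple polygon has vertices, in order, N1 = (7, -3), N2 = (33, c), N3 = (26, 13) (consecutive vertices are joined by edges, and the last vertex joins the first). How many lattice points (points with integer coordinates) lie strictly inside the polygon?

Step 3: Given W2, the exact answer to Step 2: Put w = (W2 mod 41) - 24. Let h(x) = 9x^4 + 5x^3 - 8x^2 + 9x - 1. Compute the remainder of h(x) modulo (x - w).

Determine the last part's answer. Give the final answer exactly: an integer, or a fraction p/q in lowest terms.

724658

Step 1: f(3) = -1*(-9) - 3*(-28) - 2*(-34) = 161; iterating: f(3)=161, f(4)=-78, f(5)=-387, f(6)=299, f(7)=1018, f(8)=-1141, f(9)=-2511, f(10)=3898, f(11)=5917; answer 5917
Step 2: W1 = 5917; c = 24; cross terms: (7*24 - 33*-3)=267, (33*13 - 26*24)=-195, (26*-3 - 7*13)=-169; twice the area = |-97| = 97; area = 97/2; boundary points = 1 + 1 + 1 = 3; strictly interior points = area - boundary/2 + 1 = 48; answer 48
Step 3: W2 = 48; w = -17; remainder = value at the root: 9*(-17)^4 + 5*(-17)^3 - 8*(-17)^2 + 9*(-17)^1 - 1 = (751689) + (-24565) + (-2312) + (-153) + (-1) = 724658; answer 724658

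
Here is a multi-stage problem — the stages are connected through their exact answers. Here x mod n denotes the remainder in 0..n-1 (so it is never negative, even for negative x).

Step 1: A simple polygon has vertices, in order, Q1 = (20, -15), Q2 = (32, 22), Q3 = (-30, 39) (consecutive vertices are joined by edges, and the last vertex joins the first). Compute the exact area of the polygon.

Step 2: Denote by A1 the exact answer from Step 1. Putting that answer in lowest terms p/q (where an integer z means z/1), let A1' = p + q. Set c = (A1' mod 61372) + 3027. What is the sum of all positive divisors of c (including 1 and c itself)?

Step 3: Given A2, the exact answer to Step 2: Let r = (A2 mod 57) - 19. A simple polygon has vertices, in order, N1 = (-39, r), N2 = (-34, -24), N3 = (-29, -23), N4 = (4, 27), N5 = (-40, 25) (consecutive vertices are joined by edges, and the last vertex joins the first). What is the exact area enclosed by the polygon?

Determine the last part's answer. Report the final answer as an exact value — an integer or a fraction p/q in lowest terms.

Step 1: cross terms: (20*22 - 32*-15)=920, (32*39 - -30*22)=1908, (-30*-15 - 20*39)=-330; twice the area = |2498| = 2498; area = 1249; answer 1249
Step 2: A1 = 1249; threaded value p + q = 1250; c = 4277; 4277 = 7 * 13 * 47; sigma = (1 + 7) * (1 + 13) * (1 + 47) = 8 * 14 * 48 = 5376; answer 5376
Step 3: A2 = 5376; r = -1; cross terms: (-39*-24 - -34*-1)=902, (-34*-23 - -29*-24)=86, (-29*27 - 4*-23)=-691, (4*25 - -40*27)=1180, (-40*-1 - -39*25)=1015; twice the area = |2492| = 2492; area = 1246; answer 1246

1246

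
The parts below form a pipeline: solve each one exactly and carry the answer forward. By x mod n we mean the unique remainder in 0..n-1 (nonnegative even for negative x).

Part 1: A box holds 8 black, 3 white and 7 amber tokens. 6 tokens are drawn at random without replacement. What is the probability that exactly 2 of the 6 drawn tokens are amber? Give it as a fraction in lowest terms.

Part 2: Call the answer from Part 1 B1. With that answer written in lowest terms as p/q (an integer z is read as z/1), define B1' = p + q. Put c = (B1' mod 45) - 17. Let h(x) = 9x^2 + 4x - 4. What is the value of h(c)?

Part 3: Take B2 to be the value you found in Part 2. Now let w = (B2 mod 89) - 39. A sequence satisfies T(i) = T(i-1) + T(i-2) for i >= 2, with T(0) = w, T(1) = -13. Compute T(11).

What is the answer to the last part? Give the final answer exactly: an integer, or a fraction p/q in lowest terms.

163

Part 1: total draws C(18,6) = 18564; favorable C(7,2)*C(11,4) = 6930; P = 165/442; answer 165/442
Part 2: B1 = 165/442; threaded value p + q = 607; c = 5; 9*(5)^2 + 4*(5)^1 - 4 = (225) + (20) + (-4) = 241; answer 241
Part 3: B2 = 241; w = 24; T(2) = 1*(-13) + 1*(24) = 11; iterating: T(2)=11, T(3)=-2, T(4)=9, T(5)=7, T(6)=16, T(7)=23, T(8)=39, T(9)=62, T(10)=101, T(11)=163; answer 163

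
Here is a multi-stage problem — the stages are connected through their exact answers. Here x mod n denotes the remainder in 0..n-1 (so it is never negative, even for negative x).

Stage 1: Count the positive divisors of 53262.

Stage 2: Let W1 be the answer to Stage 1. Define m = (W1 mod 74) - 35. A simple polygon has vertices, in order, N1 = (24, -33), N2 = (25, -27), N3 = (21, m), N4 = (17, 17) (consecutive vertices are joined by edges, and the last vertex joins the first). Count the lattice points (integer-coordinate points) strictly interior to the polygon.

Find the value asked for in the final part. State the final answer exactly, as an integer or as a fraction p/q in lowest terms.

18

Stage 1: 53262 = 2 * 3^2 * 11 * 269; number of divisors = (1+1) * (2+1) * (1+1) * (1+1) = 24; answer 24
Stage 2: W1 = 24; m = -11; cross terms: (24*-27 - 25*-33)=177, (25*-11 - 21*-27)=292, (21*17 - 17*-11)=544, (17*-33 - 24*17)=-969; twice the area = |44| = 44; area = 22; boundary points = 1 + 4 + 4 + 1 = 10; strictly interior points = area - boundary/2 + 1 = 18; answer 18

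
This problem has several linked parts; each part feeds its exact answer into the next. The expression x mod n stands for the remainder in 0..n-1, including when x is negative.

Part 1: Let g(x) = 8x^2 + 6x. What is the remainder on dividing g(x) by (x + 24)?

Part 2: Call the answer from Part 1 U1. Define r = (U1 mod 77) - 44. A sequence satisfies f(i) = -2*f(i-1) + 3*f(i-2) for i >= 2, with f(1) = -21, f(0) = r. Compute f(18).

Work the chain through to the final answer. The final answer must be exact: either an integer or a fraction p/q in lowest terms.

5036466375

Part 1: remainder = value at the root: 8*(-24)^2 + 6*(-24)^1 = (4608) + (-144) = 4464; answer 4464
Part 2: U1 = 4464; r = 31; f(2) = -2*(-21) + 3*(31) = 135; iterating: f(2)=135, f(3)=-333, f(4)=1071, f(5)=-3141, f(6)=9495, f(7)=-28413, f(8)=85311, f(9)=-255861, f(10)=767655, f(11)=-2302893, f(12)=6908751, f(13)=-20726181, f(14)=62178615, f(15)=-186535773, f(16)=559607391, f(17)=-1678822101, f(18)=5036466375; answer 5036466375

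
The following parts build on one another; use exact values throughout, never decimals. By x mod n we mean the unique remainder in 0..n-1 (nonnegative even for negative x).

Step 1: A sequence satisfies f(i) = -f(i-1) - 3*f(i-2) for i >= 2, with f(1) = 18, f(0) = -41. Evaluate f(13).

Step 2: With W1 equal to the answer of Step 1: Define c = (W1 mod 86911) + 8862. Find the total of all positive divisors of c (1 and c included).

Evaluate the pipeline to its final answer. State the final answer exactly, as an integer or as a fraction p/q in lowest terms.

65824

Step 1: f(2) = -1*(18) - 3*(-41) = 105; iterating: f(2)=105, f(3)=-159, f(4)=-156, f(5)=633, f(6)=-165, f(7)=-1734, f(8)=2229, f(9)=2973, f(10)=-9660, f(11)=741, f(12)=28239, f(13)=-30462; answer -30462
Step 2: W1 = -30462; c = 65311; 65311 = 241 * 271; sigma = (1 + 241) * (1 + 271) = 242 * 272 = 65824; answer 65824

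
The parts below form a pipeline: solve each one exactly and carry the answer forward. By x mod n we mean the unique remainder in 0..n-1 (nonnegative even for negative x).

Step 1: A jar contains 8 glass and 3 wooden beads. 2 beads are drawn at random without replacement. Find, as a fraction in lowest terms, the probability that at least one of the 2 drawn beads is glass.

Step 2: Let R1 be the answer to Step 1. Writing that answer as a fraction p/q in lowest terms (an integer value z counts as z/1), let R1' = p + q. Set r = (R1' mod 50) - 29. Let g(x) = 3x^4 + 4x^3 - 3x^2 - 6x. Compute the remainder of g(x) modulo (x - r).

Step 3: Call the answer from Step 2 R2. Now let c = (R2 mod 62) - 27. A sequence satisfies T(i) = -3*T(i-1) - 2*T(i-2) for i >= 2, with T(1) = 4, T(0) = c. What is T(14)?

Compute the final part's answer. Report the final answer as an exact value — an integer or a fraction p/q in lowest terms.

Step 1: total draws C(11,2) = 55; complement C(3,2) = 3; favorable 55 - 3 = 52; P = 52/55; answer 52/55
Step 2: R1 = 52/55; threaded value p + q = 107; r = -22; remainder = value at the root: 3*(-22)^4 + 4*(-22)^3 - 3*(-22)^2 - 6*(-22)^1 = (702768) + (-42592) + (-1452) + (132) = 658856; answer 658856
Step 3: R2 = 658856; c = 17; T(2) = -3*(4) - 2*(17) = -46; iterating: T(2)=-46, T(3)=130, T(4)=-298, T(5)=634, T(6)=-1306, T(7)=2650, T(8)=-5338, T(9)=10714, T(10)=-21466, T(11)=42970, T(12)=-85978, T(13)=171994, T(14)=-344026; answer -344026

-344026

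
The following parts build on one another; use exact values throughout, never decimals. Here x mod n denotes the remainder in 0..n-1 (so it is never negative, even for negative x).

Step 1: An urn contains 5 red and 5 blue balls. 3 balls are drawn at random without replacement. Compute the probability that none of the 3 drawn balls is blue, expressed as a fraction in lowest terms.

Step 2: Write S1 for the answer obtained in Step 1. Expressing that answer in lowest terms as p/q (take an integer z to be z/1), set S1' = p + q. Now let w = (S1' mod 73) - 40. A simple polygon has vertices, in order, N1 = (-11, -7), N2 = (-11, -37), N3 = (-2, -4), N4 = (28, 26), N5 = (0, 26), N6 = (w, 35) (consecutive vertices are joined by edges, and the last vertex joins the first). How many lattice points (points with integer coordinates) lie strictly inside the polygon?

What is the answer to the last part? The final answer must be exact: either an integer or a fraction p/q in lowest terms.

Step 1: total draws C(10,3) = 120; favorable C(5,3) = 10; P = 1/12; answer 1/12
Step 2: S1 = 1/12; threaded value p + q = 13; w = -27; cross terms: (-11*-37 - -11*-7)=330, (-11*-4 - -2*-37)=-30, (-2*26 - 28*-4)=60, (28*26 - 0*26)=728, (0*35 - -27*26)=702, (-27*-7 - -11*35)=574; twice the area = |2364| = 2364; area = 1182; boundary points = 30 + 3 + 30 + 28 + 9 + 2 = 102; strictly interior points = area - boundary/2 + 1 = 1132; answer 1132

1132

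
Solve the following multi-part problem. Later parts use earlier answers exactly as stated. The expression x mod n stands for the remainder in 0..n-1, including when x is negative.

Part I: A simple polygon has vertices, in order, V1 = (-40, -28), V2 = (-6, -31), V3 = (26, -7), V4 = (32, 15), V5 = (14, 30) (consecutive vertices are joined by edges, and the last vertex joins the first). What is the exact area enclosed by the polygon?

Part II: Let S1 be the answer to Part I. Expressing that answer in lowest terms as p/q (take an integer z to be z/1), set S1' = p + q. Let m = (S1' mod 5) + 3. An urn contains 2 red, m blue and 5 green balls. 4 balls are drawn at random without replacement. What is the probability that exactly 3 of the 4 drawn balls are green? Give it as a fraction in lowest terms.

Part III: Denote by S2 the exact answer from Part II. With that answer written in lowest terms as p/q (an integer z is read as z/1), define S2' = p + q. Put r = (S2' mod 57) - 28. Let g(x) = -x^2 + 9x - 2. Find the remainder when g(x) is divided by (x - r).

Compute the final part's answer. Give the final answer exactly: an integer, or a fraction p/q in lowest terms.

Part I: cross terms: (-40*-31 - -6*-28)=1072, (-6*-7 - 26*-31)=848, (26*15 - 32*-7)=614, (32*30 - 14*15)=750, (14*-28 - -40*30)=808; twice the area = |4092| = 4092; area = 2046; answer 2046
Part II: S1 = 2046; threaded value p + q = 2047; m = 5; total draws C(12,4) = 495; favorable C(5,3)*C(7,1) = 70; P = 14/99; answer 14/99
Part III: S2 = 14/99; threaded value p + q = 113; r = 28; remainder = value at the root: -1*(28)^2 + 9*(28)^1 - 2 = (-784) + (252) + (-2) = -534; answer -534

-534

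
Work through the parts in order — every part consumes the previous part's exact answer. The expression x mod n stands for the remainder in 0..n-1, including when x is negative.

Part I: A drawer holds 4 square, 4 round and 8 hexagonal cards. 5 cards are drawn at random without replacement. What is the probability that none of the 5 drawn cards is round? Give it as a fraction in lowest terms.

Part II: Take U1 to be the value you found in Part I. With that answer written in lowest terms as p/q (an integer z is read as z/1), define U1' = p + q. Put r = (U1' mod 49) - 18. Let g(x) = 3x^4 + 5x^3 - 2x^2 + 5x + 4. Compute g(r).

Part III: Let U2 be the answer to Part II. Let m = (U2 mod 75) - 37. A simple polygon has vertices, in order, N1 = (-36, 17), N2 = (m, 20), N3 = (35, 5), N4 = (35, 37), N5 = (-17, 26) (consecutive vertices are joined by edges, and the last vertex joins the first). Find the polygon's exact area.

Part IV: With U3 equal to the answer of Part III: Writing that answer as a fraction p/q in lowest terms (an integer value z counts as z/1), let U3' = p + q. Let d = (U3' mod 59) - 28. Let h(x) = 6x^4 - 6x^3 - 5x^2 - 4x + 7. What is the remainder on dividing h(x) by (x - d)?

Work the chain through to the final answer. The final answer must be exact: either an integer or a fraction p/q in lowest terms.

Part I: total draws C(16,5) = 4368; favorable C(12,5) = 792; P = 33/182; answer 33/182
Part II: U1 = 33/182; threaded value p + q = 215; r = 1; 3*(1)^4 + 5*(1)^3 - 2*(1)^2 + 5*(1)^1 + 4 = (3) + (5) + (-2) + (5) + (4) = 15; answer 15
Part III: U2 = 15; m = -22; cross terms: (-36*20 - -22*17)=-346, (-22*5 - 35*20)=-810, (35*37 - 35*5)=1120, (35*26 - -17*37)=1539, (-17*17 - -36*26)=647; twice the area = |2150| = 2150; area = 1075; answer 1075
Part IV: U3 = 1075; threaded value p + q = 1076; d = -14; remainder = value at the root: 6*(-14)^4 - 6*(-14)^3 - 5*(-14)^2 - 4*(-14)^1 + 7 = (230496) + (16464) + (-980) + (56) + (7) = 246043; answer 246043

246043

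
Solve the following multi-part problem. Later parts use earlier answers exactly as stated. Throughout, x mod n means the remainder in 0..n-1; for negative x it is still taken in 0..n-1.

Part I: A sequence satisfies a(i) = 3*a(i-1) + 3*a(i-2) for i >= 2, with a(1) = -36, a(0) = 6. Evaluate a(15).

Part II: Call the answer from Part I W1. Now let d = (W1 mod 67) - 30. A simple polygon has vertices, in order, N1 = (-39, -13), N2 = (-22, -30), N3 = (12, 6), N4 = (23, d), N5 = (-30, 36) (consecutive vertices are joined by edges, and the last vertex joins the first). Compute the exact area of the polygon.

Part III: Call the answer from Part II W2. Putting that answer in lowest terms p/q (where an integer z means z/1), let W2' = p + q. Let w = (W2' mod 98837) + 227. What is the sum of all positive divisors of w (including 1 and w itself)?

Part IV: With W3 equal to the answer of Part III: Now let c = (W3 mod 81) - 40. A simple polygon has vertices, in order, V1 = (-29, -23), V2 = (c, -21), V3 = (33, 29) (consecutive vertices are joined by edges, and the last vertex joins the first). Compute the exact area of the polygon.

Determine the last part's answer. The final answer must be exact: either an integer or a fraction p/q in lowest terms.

Part I: a(2) = 3*(-36) + 3*(6) = -90; iterating: a(2)=-90, a(3)=-378, a(4)=-1404, a(5)=-5346, a(6)=-20250, a(7)=-76788, a(8)=-291114, a(9)=-1103706, a(10)=-4184460, a(11)=-15864498, a(12)=-60146874, a(13)=-228034116, a(14)=-864542970, a(15)=-3277731258; answer -3277731258
Part II: W1 = -3277731258; d = 33; cross terms: (-39*-30 - -22*-13)=884, (-22*6 - 12*-30)=228, (12*33 - 23*6)=258, (23*36 - -30*33)=1818, (-30*-13 - -39*36)=1794; twice the area = |4982| = 4982; area = 2491; answer 2491
Part III: W2 = 2491; threaded value p + q = 2492; w = 2719; 2719 is prime, so its only divisors are 1 and 2719; sigma = 1 + 2719 = 2720; answer 2720
Part IV: W3 = 2720; c = 7; cross terms: (-29*-21 - 7*-23)=770, (7*29 - 33*-21)=896, (33*-23 - -29*29)=82; twice the area = |1748| = 1748; area = 874; answer 874

874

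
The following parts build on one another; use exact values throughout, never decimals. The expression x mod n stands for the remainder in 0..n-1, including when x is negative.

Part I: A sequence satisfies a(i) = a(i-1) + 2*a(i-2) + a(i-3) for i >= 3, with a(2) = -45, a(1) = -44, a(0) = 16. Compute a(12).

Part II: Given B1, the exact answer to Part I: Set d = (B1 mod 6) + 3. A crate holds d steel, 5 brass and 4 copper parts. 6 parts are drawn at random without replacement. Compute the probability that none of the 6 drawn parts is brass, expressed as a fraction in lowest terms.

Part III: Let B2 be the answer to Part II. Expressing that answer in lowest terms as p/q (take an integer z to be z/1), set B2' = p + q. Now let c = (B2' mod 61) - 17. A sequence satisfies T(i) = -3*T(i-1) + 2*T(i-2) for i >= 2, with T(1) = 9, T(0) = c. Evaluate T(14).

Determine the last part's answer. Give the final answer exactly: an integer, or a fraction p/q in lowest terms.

158127421

Part I: a(3) = 1*(-45) + 2*(-44) + 1*(16) = -117; iterating: a(3)=-117, a(4)=-251, a(5)=-530, a(6)=-1149, a(7)=-2460, a(8)=-5288, a(9)=-11357, a(10)=-24393, a(11)=-52395, a(12)=-112538; answer -112538
Part II: B1 = -112538; d = 7; total draws C(16,6) = 8008; favorable C(11,6) = 462; P = 3/52; answer 3/52
Part III: B2 = 3/52; threaded value p + q = 55; c = 38; T(2) = -3*(9) + 2*(38) = 49; iterating: T(2)=49, T(3)=-129, T(4)=485, T(5)=-1713, T(6)=6109, T(7)=-21753, T(8)=77477, T(9)=-275937, T(10)=982765, T(11)=-3500169, T(12)=12466037, T(13)=-44398449, T(14)=158127421; answer 158127421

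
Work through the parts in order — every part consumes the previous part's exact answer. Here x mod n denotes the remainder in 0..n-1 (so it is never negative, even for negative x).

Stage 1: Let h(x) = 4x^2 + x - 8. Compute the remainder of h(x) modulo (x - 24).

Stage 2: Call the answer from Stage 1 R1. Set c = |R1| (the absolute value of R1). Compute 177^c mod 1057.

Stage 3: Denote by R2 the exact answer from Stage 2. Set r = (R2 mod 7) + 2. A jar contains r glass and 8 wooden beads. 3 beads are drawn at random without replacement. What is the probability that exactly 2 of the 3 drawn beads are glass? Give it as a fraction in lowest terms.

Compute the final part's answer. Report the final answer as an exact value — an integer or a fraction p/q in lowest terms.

12/55

Stage 1: remainder = value at the root: 4*(24)^2 + 1*(24)^1 - 8 = (2304) + (24) + (-8) = 2320; answer 2320
Stage 2: R1 = 2320; c = 2320; squarings mod 1057: 177^1=177, 177^2=676, 177^4=352, 177^8=235, 177^16=261, 177^32=473, 177^64=702, 177^128=242, 177^256=429, 177^512=123, 177^1024=331, 177^2048=690; 177^2320 = 177^16 * 177^256 * 177^2048 = 366 (mod 1057); answer 366
Stage 3: R2 = 366; r = 4; total draws C(12,3) = 220; favorable C(4,2)*C(8,1) = 48; P = 12/55; answer 12/55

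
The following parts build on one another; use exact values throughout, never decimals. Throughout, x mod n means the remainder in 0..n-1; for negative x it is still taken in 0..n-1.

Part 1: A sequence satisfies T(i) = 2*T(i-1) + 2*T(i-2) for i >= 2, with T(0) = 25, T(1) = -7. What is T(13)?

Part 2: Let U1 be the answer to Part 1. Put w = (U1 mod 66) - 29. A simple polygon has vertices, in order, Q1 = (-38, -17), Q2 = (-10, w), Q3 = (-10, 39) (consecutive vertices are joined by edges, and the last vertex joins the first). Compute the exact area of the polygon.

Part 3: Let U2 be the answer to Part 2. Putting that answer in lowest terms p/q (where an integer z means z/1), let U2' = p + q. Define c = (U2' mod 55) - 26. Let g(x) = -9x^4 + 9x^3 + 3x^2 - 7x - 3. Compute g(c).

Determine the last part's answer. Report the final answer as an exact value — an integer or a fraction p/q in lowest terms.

Part 1: T(2) = 2*(-7) + 2*(25) = 36; iterating: T(2)=36, T(3)=58, T(4)=188, T(5)=492, T(6)=1360, T(7)=3704, T(8)=10128, T(9)=27664, T(10)=75584, T(11)=206496, T(12)=564160, T(13)=1541312; answer 1541312
Part 2: U1 = 1541312; w = -15; cross terms: (-38*-15 - -10*-17)=400, (-10*39 - -10*-15)=-540, (-10*-17 - -38*39)=1652; twice the area = |1512| = 1512; area = 756; answer 756
Part 3: U2 = 756; threaded value p + q = 757; c = 16; -9*(16)^4 + 9*(16)^3 + 3*(16)^2 - 7*(16)^1 - 3 = (-589824) + (36864) + (768) + (-112) + (-3) = -552307; answer -552307

-552307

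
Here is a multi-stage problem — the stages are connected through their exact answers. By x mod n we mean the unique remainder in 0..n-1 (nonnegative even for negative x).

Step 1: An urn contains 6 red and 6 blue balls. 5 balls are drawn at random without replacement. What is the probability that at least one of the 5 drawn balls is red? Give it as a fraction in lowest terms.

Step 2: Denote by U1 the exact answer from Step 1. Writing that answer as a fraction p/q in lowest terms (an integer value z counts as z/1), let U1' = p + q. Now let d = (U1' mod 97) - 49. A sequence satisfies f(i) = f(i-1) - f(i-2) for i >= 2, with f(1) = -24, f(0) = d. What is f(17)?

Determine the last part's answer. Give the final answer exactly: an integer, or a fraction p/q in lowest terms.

Step 1: total draws C(12,5) = 792; complement C(6,5) = 6; favorable 792 - 6 = 786; P = 131/132; answer 131/132
Step 2: U1 = 131/132; threaded value p + q = 263; d = 20; f(2) = 1*(-24) - 1*(20) = -44; iterating: f(2)=-44, f(3)=-20, f(4)=24, f(5)=44, f(6)=20, f(7)=-24, f(8)=-44, f(9)=-20, f(10)=24, f(11)=44, f(12)=20, f(13)=-24, f(14)=-44, f(15)=-20, f(16)=24, f(17)=44; answer 44

44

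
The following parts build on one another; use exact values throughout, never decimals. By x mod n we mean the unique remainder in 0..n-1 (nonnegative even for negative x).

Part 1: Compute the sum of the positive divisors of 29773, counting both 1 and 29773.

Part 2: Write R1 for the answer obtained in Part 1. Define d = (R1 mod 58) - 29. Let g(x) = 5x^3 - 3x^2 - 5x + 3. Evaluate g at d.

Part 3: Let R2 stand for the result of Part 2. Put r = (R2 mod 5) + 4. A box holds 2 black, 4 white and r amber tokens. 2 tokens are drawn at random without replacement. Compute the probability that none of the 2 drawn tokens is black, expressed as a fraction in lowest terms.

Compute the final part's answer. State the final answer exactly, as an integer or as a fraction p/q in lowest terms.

28/45

Part 1: 29773 = 19 * 1567; sigma = (1 + 19) * (1 + 1567) = 20 * 1568 = 31360; answer 31360
Part 2: R1 = 31360; d = 11; 5*(11)^3 - 3*(11)^2 - 5*(11)^1 + 3 = (6655) + (-363) + (-55) + (3) = 6240; answer 6240
Part 3: R2 = 6240; r = 4; total draws C(10,2) = 45; favorable C(8,2) = 28; P = 28/45; answer 28/45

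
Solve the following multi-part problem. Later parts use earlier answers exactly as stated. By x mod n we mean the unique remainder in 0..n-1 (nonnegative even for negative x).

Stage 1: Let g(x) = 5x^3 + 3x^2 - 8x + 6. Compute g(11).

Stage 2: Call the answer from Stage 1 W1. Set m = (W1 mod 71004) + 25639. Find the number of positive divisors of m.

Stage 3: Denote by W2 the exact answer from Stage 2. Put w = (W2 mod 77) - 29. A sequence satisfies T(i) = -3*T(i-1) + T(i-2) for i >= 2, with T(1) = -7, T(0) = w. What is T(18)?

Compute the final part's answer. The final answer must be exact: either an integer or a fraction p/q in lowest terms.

21932293

Stage 1: 5*(11)^3 + 3*(11)^2 - 8*(11)^1 + 6 = (6655) + (363) + (-88) + (6) = 6936; answer 6936
Stage 2: W1 = 6936; m = 32575; 32575 = 5^2 * 1303; number of divisors = (2+1) * (1+1) = 6; answer 6
Stage 3: W2 = 6; w = -23; T(2) = -3*(-7) + 1*(-23) = -2; iterating: T(2)=-2, T(3)=-1, T(4)=1, T(5)=-4, T(6)=13, T(7)=-43, T(8)=142, T(9)=-469, T(10)=1549, T(11)=-5116, T(12)=16897, T(13)=-55807, T(14)=184318, T(15)=-608761, T(16)=2010601, T(17)=-6640564, T(18)=21932293; answer 21932293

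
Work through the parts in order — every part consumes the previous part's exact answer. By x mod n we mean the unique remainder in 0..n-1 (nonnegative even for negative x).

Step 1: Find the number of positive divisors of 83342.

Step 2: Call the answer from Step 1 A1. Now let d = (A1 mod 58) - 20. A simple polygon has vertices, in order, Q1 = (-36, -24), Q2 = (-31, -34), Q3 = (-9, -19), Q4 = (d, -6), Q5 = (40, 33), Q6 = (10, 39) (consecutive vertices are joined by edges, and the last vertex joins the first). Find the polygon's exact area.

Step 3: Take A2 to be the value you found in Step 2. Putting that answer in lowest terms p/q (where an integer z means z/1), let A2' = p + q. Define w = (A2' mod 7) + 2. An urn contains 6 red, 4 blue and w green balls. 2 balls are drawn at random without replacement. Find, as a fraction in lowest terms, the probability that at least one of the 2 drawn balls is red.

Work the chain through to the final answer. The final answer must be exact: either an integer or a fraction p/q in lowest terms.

Step 1: 83342 = 2 * 7 * 5953; number of divisors = (1+1) * (1+1) * (1+1) = 8; answer 8
Step 2: A1 = 8; d = -12; cross terms: (-36*-34 - -31*-24)=480, (-31*-19 - -9*-34)=283, (-9*-6 - -12*-19)=-174, (-12*33 - 40*-6)=-156, (40*39 - 10*33)=1230, (10*-24 - -36*39)=1164; twice the area = |2827| = 2827; area = 2827/2; answer 2827/2
Step 3: A2 = 2827/2; threaded value p + q = 2829; w = 3; total draws C(13,2) = 78; complement C(7,2) = 21; favorable 78 - 21 = 57; P = 19/26; answer 19/26

19/26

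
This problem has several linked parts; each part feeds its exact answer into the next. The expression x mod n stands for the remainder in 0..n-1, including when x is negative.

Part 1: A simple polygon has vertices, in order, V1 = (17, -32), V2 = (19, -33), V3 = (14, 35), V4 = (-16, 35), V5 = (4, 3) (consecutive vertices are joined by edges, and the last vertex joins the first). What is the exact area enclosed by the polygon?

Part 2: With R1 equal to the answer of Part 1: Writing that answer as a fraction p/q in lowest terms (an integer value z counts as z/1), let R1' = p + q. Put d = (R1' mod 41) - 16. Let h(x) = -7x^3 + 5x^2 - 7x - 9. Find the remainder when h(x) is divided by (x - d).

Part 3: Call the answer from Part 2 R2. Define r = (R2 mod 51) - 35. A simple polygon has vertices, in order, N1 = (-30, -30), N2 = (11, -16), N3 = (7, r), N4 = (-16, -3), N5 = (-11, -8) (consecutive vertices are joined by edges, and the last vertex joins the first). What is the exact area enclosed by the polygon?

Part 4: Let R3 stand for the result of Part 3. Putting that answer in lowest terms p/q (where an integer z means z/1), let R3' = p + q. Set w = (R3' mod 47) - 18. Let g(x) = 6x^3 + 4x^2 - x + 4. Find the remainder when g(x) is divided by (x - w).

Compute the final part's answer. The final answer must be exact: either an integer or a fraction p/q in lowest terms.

-641

Part 1: cross terms: (17*-33 - 19*-32)=47, (19*35 - 14*-33)=1127, (14*35 - -16*35)=1050, (-16*3 - 4*35)=-188, (4*-32 - 17*3)=-179; twice the area = |1857| = 1857; area = 1857/2; answer 1857/2
Part 2: R1 = 1857/2; threaded value p + q = 1859; d = -2; remainder = value at the root: -7*(-2)^3 + 5*(-2)^2 - 7*(-2)^1 - 9 = (56) + (20) + (14) + (-9) = 81; answer 81
Part 3: R2 = 81; r = -5; cross terms: (-30*-16 - 11*-30)=810, (11*-5 - 7*-16)=57, (7*-3 - -16*-5)=-101, (-16*-8 - -11*-3)=95, (-11*-30 - -30*-8)=90; twice the area = |951| = 951; area = 951/2; answer 951/2
Part 4: R3 = 951/2; threaded value p + q = 953; w = -5; remainder = value at the root: 6*(-5)^3 + 4*(-5)^2 - 1*(-5)^1 + 4 = (-750) + (100) + (5) + (4) = -641; answer -641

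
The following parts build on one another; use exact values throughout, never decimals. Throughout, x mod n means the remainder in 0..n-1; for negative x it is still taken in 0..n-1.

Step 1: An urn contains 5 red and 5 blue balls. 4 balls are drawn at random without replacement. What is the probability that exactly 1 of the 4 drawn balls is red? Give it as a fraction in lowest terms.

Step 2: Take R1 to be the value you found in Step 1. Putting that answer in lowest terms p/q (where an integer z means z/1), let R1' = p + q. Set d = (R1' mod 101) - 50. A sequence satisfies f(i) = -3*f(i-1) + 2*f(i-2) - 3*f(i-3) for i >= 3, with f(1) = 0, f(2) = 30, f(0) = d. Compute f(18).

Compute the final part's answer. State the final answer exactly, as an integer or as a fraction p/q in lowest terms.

Step 1: total draws C(10,4) = 210; favorable C(5,1)*C(5,3) = 50; P = 5/21; answer 5/21
Step 2: R1 = 5/21; threaded value p + q = 26; d = -24; f(3) = -3*(30) + 2*(0) - 3*(-24) = -18; iterating: f(3)=-18, f(4)=114, f(5)=-468, f(6)=1686, f(7)=-6336, f(8)=23784, f(9)=-89082, f(10)=333822, f(11)=-1250982, f(12)=4687836, f(13)=-17566938, f(14)=65829432, f(15)=-246685680, f(16)=924416718, f(17)=-3464109810, f(18)=12981219906; answer 12981219906

12981219906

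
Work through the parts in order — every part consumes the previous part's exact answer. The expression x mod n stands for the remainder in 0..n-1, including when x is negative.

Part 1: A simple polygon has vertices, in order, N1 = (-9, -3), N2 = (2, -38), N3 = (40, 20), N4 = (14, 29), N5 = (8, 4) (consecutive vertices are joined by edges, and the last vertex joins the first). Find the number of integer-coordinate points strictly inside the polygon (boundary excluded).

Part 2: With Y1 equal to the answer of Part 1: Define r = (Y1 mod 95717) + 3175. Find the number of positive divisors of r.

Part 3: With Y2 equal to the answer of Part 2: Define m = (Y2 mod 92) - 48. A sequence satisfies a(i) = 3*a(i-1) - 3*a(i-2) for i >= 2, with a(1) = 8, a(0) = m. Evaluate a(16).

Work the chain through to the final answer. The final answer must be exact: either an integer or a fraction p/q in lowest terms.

472392

Part 1: cross terms: (-9*-38 - 2*-3)=348, (2*20 - 40*-38)=1560, (40*29 - 14*20)=880, (14*4 - 8*29)=-176, (8*-3 - -9*4)=12; twice the area = |2624| = 2624; area = 1312; boundary points = 1 + 2 + 1 + 1 + 1 = 6; strictly interior points = area - boundary/2 + 1 = 1310; answer 1310
Part 2: Y1 = 1310; r = 4485; 4485 = 3 * 5 * 13 * 23; number of divisors = (1+1) * (1+1) * (1+1) * (1+1) = 16; answer 16
Part 3: Y2 = 16; m = -32; a(2) = 3*(8) - 3*(-32) = 120; iterating: a(2)=120, a(3)=336, a(4)=648, a(5)=936, a(6)=864, a(7)=-216, a(8)=-3240, a(9)=-9072, a(10)=-17496, a(11)=-25272, a(12)=-23328, a(13)=5832, a(14)=87480, a(15)=244944, a(16)=472392; answer 472392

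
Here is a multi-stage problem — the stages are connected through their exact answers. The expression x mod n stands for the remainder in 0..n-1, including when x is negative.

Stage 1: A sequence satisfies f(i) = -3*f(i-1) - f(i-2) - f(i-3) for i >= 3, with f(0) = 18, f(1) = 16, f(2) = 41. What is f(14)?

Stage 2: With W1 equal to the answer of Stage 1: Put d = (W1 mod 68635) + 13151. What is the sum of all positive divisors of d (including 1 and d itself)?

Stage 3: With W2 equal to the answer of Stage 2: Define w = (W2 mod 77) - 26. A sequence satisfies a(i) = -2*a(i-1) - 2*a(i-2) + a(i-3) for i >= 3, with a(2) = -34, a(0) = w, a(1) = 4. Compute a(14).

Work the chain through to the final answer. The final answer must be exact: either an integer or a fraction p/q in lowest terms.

17374

Stage 1: f(3) = -3*(41) - 1*(16) - 1*(18) = -157; iterating: f(3)=-157, f(4)=414, f(5)=-1126, f(6)=3121, f(7)=-8651, f(8)=23958, f(9)=-66344, f(10)=183725, f(11)=-508789, f(12)=1408986, f(13)=-3901894, f(14)=10805485; answer 10805485
Stage 2: W1 = 10805485; d = 42941; 42941 = 23 * 1867; sigma = (1 + 23) * (1 + 1867) = 24 * 1868 = 44832; answer 44832
Stage 3: W2 = 44832; w = -8; a(3) = -2*(-34) - 2*(4) + 1*(-8) = 52; iterating: a(3)=52, a(4)=-32, a(5)=-74, a(6)=264, a(7)=-412, a(8)=222, a(9)=644, a(10)=-2144, a(11)=3222, a(12)=-1512, a(13)=-5564, a(14)=17374; answer 17374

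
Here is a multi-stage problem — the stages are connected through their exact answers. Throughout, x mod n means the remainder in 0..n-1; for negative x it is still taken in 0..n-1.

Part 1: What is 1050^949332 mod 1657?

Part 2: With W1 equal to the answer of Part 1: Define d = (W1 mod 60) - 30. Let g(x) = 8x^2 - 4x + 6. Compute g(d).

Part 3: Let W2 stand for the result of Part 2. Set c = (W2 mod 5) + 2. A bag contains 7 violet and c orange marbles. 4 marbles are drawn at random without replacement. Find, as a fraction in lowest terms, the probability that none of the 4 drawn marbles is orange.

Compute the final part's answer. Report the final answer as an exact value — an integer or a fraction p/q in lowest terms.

1/6

Part 1: squarings mod 1657: 1050^1=1050, 1050^2=595, 1050^4=1084, 1050^8=243, 1050^16=1054, 1050^32=726, 1050^64=150, 1050^128=959, 1050^256=46, 1050^512=459, 1050^1024=242, 1050^2048=569, 1050^4096=646, 1050^8192=1409, 1050^16384=195, 1050^32768=1571, 1050^65536=768, 1050^131072=1589, 1050^262144=1310, 1050^524288=1105; 1050^949332 = 1050^4 * 1050^16 * 1050^64 * 1050^1024 * 1050^2048 * 1050^4096 * 1050^8192 * 1050^16384 * 1050^131072 * 1050^262144 * 1050^524288 = 1543 (mod 1657); answer 1543
Part 2: W1 = 1543; d = 13; 8*(13)^2 - 4*(13)^1 + 6 = (1352) + (-52) + (6) = 1306; answer 1306
Part 3: W2 = 1306; c = 3; total draws C(10,4) = 210; favorable C(7,4) = 35; P = 1/6; answer 1/6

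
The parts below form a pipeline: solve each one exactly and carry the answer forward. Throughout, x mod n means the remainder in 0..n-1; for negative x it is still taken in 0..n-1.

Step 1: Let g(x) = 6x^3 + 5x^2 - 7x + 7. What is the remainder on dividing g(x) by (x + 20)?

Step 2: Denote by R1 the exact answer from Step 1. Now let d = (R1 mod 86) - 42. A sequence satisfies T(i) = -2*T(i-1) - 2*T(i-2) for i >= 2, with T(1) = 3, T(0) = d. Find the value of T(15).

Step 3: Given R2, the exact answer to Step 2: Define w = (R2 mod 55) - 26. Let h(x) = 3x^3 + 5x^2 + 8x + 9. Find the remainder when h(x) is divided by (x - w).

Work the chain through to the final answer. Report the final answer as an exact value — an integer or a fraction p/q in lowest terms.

-38775

Step 1: remainder = value at the root: 6*(-20)^3 + 5*(-20)^2 - 7*(-20)^1 + 7 = (-48000) + (2000) + (140) + (7) = -45853; answer -45853
Step 2: R1 = -45853; d = 29; T(2) = -2*(3) - 2*(29) = -64; iterating: T(2)=-64, T(3)=122, T(4)=-116, T(5)=-12, T(6)=256, T(7)=-488, T(8)=464, T(9)=48, T(10)=-1024, T(11)=1952, T(12)=-1856, T(13)=-192, T(14)=4096, T(15)=-7808; answer -7808
Step 3: R2 = -7808; w = -24; remainder = value at the root: 3*(-24)^3 + 5*(-24)^2 + 8*(-24)^1 + 9 = (-41472) + (2880) + (-192) + (9) = -38775; answer -38775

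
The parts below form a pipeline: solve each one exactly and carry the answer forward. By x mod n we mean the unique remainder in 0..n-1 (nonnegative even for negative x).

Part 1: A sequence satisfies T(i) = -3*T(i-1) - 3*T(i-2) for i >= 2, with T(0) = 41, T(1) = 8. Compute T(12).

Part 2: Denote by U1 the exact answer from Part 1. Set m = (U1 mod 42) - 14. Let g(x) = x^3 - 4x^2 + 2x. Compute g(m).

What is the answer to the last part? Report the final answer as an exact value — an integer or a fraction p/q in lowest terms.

1547

Part 1: T(2) = -3*(8) - 3*(41) = -147; iterating: T(2)=-147, T(3)=417, T(4)=-810, T(5)=1179, T(6)=-1107, T(7)=-216, T(8)=3969, T(9)=-11259, T(10)=21870, T(11)=-31833, T(12)=29889; answer 29889
Part 2: U1 = 29889; m = 13; 1*(13)^3 - 4*(13)^2 + 2*(13)^1 = (2197) + (-676) + (26) = 1547; answer 1547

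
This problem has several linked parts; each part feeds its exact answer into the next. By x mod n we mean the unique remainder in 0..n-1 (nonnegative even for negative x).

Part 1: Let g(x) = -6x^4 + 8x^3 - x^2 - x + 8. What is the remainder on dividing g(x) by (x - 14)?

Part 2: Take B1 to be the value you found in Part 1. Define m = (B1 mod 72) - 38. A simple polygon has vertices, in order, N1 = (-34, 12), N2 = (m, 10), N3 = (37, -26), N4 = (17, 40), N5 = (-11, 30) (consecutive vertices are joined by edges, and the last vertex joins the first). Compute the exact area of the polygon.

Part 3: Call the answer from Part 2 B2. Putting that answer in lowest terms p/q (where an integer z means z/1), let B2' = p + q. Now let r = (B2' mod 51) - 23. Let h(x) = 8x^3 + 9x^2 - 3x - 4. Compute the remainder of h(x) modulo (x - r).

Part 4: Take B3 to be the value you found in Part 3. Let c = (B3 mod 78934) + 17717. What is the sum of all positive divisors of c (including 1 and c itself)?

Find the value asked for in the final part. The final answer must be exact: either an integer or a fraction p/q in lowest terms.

Part 1: remainder = value at the root: -6*(14)^4 + 8*(14)^3 - 1*(14)^2 - 1*(14)^1 + 8 = (-230496) + (21952) + (-196) + (-14) + (8) = -208746; answer -208746
Part 2: B1 = -208746; m = 16; cross terms: (-34*10 - 16*12)=-532, (16*-26 - 37*10)=-786, (37*40 - 17*-26)=1922, (17*30 - -11*40)=950, (-11*12 - -34*30)=888; twice the area = |2442| = 2442; area = 1221; answer 1221
Part 3: B2 = 1221; threaded value p + q = 1222; r = 26; remainder = value at the root: 8*(26)^3 + 9*(26)^2 - 3*(26)^1 - 4 = (140608) + (6084) + (-78) + (-4) = 146610; answer 146610
Part 4: B3 = 146610; c = 85393; 85393 = 7 * 11 * 1109; sigma = (1 + 7) * (1 + 11) * (1 + 1109) = 8 * 12 * 1110 = 106560; answer 106560

106560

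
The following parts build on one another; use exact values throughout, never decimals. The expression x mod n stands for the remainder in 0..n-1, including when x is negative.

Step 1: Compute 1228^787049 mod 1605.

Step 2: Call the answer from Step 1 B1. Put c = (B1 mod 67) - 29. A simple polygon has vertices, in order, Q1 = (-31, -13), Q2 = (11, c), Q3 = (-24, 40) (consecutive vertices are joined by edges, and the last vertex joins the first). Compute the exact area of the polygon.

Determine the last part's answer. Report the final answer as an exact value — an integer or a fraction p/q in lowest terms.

Step 1: squarings mod 1605: 1228^1=1228, 1228^2=889, 1228^4=661, 1228^8=361, 1228^16=316, 1228^32=346, 1228^64=946, 1228^128=931, 1228^256=61, 1228^512=511, 1228^1024=1111, 1228^2048=76, 1228^4096=961, 1228^8192=646, 1228^16384=16, 1228^32768=256, 1228^65536=1336, 1228^131072=136, 1228^262144=841, 1228^524288=1081; 1228^787049 = 1228^1 * 1228^8 * 1228^32 * 1228^64 * 1228^512 * 1228^262144 * 1228^524288 = 1198 (mod 1605); answer 1198
Step 2: B1 = 1198; c = 30; cross terms: (-31*30 - 11*-13)=-787, (11*40 - -24*30)=1160, (-24*-13 - -31*40)=1552; twice the area = |1925| = 1925; area = 1925/2; answer 1925/2

1925/2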